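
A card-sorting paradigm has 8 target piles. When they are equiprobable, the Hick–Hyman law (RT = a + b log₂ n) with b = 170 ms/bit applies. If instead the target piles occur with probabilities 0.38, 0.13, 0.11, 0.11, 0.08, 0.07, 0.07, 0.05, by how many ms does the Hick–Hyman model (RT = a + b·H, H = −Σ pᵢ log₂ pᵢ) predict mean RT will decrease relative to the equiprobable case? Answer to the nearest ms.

The RT saving is b·ΔH. Equiprobable H₀ = log₂(8) = 3.0000 bits; with the given probabilities H = 2.6584 bits.
b·(H₀ − H) = 170 × (3.0000 − 2.6584) = 58.07 ms.

58 ms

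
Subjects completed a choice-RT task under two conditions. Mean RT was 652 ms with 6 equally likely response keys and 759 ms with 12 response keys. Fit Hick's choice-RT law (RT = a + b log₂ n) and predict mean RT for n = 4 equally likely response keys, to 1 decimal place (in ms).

589.4 ms

Fit slope and intercept:
  b = (759 − 652) / (log₂ 12 − log₂ 6) = 107 / (3.5850 − 2.5850) = 107.000 ms/bit
  a = 652 − 107.000 × 2.5850 = 375.409 ms
Then RT(4) = 375.409 + 107.000 × log₂ 4 = 375.409 + 107.000 × 2 ≈ 589.409 ms.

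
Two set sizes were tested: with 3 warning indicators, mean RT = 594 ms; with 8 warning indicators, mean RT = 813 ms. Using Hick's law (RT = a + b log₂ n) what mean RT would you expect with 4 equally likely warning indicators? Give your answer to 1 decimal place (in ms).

658.2 ms

RT is linear in log₂ n, so two points fix the line:
  b = (813 − 594) / (log₂ 8 − log₂ 3) = 219 / (3 − 1.5850) = 154.766 ms/bit
  a = 594 − 154.766 × 1.5850 = 348.701 ms
Then RT(4) = 348.701 + 154.766 × log₂ 4 = 348.701 + 154.766 × 2 ≈ 658.234 ms.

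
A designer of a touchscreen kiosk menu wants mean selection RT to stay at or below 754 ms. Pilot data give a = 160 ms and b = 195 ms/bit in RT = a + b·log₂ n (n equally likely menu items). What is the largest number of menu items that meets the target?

8

195·log₂ n ≤ 754 − 160 = 594, giving log₂ n ≤ 3.0462 and n ≤ 8.260. The largest whole number is 8.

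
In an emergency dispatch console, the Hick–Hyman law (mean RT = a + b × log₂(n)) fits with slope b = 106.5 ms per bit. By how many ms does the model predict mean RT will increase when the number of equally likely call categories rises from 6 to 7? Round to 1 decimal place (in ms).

ΔRT = (a + b log₂ n₂) − (a + b log₂ n₁) = b·(log₂ n₂ − log₂ n₁).
log₂(7) − log₂(6) = 2.8074 − 2.5850 = 0.2224.
ΔRT = 106.5 × 0.2224 = 23.685 ms.

23.7 ms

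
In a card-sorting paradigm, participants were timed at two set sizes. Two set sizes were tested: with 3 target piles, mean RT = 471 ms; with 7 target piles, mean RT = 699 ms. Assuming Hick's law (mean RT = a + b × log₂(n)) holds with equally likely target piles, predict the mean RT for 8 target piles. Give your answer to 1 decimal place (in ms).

With log₂ n on the abscissa the relation is linear; from the two conditions:
  b = (699 − 471) / (log₂ 7 − log₂ 3) = 228 / (2.8074 − 1.5850) = 186.519 ms/bit
  a = 471 − 186.519 × 1.5850 = 175.374 ms
Then RT(8) = 175.374 + 186.519 × log₂ 8 = 175.374 + 186.519 × 3 ≈ 734.932 ms.

734.9 ms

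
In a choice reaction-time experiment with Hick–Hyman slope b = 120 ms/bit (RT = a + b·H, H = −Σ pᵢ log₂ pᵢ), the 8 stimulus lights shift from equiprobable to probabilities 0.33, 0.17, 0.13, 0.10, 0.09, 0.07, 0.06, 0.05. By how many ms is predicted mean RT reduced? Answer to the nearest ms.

34 ms

The RT saving is b·ΔH. Equiprobable H₀ = log₂(8) = 3.0000 bits; with the given probabilities H = 2.7181 bits.
b·(H₀ − H) = 120 × (3.0000 − 2.7181) = 33.83 ms.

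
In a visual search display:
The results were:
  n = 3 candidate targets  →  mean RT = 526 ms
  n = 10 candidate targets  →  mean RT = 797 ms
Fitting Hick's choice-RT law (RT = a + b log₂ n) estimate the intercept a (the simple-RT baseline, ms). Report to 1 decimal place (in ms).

278.7 ms

The slope on a log₂ axis is (797 − 526) / (3.3219 − 1.5850) = 156.019 ms/bit.
a = RT₁ − b·log₂ n₁ = 526 − 156.019 × 1.5850 = 278.715 ms.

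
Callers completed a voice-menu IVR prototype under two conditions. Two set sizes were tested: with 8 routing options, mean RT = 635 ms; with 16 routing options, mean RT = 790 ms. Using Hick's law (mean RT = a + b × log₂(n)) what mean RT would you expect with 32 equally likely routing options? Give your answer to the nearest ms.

945 ms

Fit slope and intercept:
  b = (790 − 635) / (log₂ 16 − log₂ 8) = 155 / (4 − 3) = 155 ms/bit
  a = 635 − 155 × 3 = 170 ms
Then RT(32) = 170 + 155 × log₂ 32 = 170 + 155 × 5 ≈ 945.000 ms.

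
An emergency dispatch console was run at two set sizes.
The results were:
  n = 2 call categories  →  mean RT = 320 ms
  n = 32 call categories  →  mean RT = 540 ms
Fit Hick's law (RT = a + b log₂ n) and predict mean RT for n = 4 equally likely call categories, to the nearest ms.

RT is linear in log₂ n, so two points fix the line:
  b = (540 − 320) / (log₂ 32 − log₂ 2) = 220 / (5 − 1) = 55 ms/bit
  a = 320 − 55 × 1 = 265 ms
Then RT(4) = 265 + 55 × log₂ 4 = 265 + 55 × 2 ≈ 375.000 ms.

375 ms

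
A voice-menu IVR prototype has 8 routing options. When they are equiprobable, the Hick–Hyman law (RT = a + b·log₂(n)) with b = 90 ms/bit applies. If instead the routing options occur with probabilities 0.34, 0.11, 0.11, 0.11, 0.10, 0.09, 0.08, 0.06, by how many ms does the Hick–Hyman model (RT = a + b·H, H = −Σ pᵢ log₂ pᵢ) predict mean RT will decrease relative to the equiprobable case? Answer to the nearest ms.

Equiprobable entropy H₀ = log₂ 8 = 3.0000 bits.
Skewed entropy H = −Σ pᵢ log₂ pᵢ = 2.7599 bits.
ΔRT = b·(H₀ − H) = 90 × 0.2401 = 21.61 ms.

22 ms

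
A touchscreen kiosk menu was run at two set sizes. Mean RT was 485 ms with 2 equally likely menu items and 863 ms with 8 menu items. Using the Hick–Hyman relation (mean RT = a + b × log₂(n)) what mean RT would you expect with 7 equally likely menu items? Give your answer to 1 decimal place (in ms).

Solve the two-equation system in a and b:
  b = (863 − 485) / (log₂ 8 − log₂ 2) = 378 / (3 − 1) = 189.000 ms/bit
  a = 485 − 189.000 × 1 = 296.000 ms
Then RT(7) = 296.000 + 189.000 × log₂ 7 = 296.000 + 189.000 × 2.8074 ≈ 826.590 ms.

826.6 ms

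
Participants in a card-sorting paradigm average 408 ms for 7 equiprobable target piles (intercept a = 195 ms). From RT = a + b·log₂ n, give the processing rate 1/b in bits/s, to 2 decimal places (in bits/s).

Choice component = 408 − 195 = 213 ms over log₂(7) = 2.8074 bits.
b = 213 / 2.8074 = 75.872 ms/bit, so 1/b = 13.180 bits/s.

13.18 bits/s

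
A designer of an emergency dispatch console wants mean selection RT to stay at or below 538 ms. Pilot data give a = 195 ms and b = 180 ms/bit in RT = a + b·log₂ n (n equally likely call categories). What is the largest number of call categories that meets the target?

180·log₂ n ≤ 538 − 195 = 343, giving log₂ n ≤ 1.9056 and n ≤ 3.747. The largest whole number is 3.

3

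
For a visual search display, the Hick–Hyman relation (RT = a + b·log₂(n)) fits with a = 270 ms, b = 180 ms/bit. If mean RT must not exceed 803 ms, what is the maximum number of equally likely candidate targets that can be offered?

Set 270 + 180·log₂ n ≤ 803 → log₂ n ≤ (803 − 270)/180 = 2.9611.
So n ≤ 2^2.9611 = 7.787; the largest integer n is 7.

7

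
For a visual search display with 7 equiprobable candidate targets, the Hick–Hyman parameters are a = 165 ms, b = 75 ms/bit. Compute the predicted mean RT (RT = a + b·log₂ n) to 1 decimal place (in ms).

375.6 ms

log₂(7) = 2.8074 bits, so RT = 165 + 75 × 2.8074 ≈ 375.552 ms.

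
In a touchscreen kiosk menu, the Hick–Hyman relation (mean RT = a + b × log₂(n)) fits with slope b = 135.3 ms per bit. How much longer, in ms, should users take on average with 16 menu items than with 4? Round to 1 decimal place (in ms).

270.6 ms

The intercept a cancels: ΔRT = b·(log₂ n₂ − log₂ n₁) = b·log₂(n₂/n₁).
log₂(16) − log₂(4) = log₂(16/4) = log₂(4) = 2.
ΔRT = 135.3 × 2.0000 = 270.600 ms.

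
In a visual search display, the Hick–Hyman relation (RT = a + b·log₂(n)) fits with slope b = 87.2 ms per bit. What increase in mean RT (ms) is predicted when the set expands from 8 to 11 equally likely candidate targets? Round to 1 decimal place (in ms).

Only the slope matters, since a is common to both: ΔRT = b·log₂(n₂/n₁).
log₂(11) − log₂(8) = 3.4594 − 3 = 0.4594.
ΔRT = 87.2 × 0.4594 = 40.062 ms.

40.1 ms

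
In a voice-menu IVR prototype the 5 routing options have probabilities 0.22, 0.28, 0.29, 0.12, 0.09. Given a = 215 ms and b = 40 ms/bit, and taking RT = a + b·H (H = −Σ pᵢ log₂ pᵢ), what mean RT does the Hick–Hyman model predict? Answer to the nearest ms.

303 ms

Entropy contributions −pᵢ log₂ pᵢ: 0.4806, 0.5142, 0.5179, 0.3671, 0.3127; sum H = 2.1924 bits.
RT = a + bH = 215 + 40·2.1924 = 302.70 ms.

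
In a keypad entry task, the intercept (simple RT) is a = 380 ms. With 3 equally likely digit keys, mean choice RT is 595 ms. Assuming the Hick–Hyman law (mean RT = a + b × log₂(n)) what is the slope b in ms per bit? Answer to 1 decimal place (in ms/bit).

135.6 ms/bit

3 alternatives carry log₂ 3 = 1.5850 bits; the choice cost is 595 − 380 = 215 ms, so b = 215/1.5850 = 135.650 ms/bit.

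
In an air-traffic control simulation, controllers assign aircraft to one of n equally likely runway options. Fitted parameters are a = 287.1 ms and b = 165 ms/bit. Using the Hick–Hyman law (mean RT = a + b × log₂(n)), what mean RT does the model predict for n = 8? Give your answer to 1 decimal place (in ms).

782.1 ms

log₂(8) = 3 bits, so RT = 287.1 + 165 × 3 ≈ 782.100 ms.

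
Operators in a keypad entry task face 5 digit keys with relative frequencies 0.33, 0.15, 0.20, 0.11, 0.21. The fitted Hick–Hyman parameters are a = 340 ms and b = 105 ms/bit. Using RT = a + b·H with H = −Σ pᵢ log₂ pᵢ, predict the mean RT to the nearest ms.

574 ms

Entropy contributions −pᵢ log₂ pᵢ: 0.5278, 0.4105, 0.4644, 0.3503, 0.4728; sum H = 2.2259 bits.
RT = a + bH = 340 + 105·2.2259 = 573.72 ms.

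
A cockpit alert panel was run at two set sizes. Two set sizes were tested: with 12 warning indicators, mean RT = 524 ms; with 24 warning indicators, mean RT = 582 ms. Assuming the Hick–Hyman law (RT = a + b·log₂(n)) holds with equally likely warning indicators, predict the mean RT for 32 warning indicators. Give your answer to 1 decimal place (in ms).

606.1 ms

Solve the two-equation system in a and b:
  b = (582 − 524) / (log₂ 24 − log₂ 12) = 58 / (4.5850 − 3.5850) = 58.000 ms/bit
  a = 524 − 58.000 × 3.5850 = 316.072 ms
Then RT(32) = 316.072 + 58.000 × log₂ 32 = 316.072 + 58.000 × 5 ≈ 606.072 ms.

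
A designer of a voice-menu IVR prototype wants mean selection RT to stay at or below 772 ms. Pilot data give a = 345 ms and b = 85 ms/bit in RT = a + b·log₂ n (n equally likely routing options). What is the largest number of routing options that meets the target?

Information budget: (772 − 345)/85 = 5.0235 bits, so n ≤ 2^5.0235 = 32.526 → at most 32.

32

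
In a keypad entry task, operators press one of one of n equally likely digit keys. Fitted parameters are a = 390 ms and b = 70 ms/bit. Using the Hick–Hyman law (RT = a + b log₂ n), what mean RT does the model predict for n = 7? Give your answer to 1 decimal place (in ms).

log₂(7) = 2.8074 bits, so RT = 390 + 70 × 2.8074 ≈ 586.515 ms.

586.5 ms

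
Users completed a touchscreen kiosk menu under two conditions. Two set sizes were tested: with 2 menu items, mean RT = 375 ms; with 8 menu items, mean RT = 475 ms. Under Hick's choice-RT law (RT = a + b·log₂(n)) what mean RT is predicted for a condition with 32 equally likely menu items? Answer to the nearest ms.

With log₂ n on the abscissa the relation is linear; from the two conditions:
  b = (475 − 375) / (log₂ 8 − log₂ 2) = 100 / (3 − 1) = 50 ms/bit
  a = 375 − 50 × 1 = 325 ms
Then RT(32) = 325 + 50 × log₂ 32 = 325 + 50 × 5 ≈ 575.000 ms.

575 ms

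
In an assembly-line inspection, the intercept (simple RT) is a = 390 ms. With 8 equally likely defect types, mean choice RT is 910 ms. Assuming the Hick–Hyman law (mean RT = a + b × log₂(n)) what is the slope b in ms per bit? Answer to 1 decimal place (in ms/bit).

173.3 ms/bit

b = (910 − 390) / log₂(8) = 520 / 3 = 173.333 ms/bit.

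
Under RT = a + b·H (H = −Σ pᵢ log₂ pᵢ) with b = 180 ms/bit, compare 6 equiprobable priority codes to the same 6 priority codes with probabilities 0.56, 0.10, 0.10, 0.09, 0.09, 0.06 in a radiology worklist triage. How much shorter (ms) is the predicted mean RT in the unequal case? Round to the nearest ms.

105 ms

Equiprobable entropy H₀ = log₂ 6 = 2.5850 bits.
Skewed entropy H = −Σ pᵢ log₂ pᵢ = 2.0017 bits.
ΔRT = b·(H₀ − H) = 180 × 0.5833 = 104.99 ms.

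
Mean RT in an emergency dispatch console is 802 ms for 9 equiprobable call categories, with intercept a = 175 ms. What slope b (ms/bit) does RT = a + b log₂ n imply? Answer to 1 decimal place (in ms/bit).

9 alternatives carry log₂ 9 = 3.1699 bits; the choice cost is 802 − 175 = 627 ms, so b = 627/3.1699 = 197.796 ms/bit.

197.8 ms/bit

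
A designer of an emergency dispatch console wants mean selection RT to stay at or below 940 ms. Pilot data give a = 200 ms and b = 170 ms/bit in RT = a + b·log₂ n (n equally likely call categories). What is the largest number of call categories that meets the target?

20

170·log₂ n ≤ 940 − 200 = 740, giving log₂ n ≤ 4.3529 and n ≤ 20.435. The largest whole number is 20.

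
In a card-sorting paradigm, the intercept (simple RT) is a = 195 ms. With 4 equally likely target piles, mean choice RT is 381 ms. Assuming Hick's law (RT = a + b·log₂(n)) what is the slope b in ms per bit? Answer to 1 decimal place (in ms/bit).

b = (381 − 195) / log₂(4) = 186 / 2 = 93.000 ms/bit.

93.0 ms/bit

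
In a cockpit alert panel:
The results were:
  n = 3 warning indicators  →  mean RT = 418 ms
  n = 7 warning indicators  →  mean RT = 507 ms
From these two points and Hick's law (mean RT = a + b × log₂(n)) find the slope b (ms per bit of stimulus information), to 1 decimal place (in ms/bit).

72.8 ms/bit

The slope on a log₂ axis is (507 − 418) / (2.8074 − 1.5850) = 72.808 ms/bit.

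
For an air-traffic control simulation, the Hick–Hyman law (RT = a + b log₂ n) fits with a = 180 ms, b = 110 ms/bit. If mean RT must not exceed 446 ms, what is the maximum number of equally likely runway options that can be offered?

Set 180 + 110·log₂ n ≤ 446 → log₂ n ≤ (446 − 180)/110 = 2.4182.
So n ≤ 2^2.4182 = 5.345; the largest integer n is 5.

5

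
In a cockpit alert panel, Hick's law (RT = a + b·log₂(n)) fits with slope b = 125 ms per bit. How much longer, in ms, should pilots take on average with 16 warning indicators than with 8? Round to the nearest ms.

Only the slope matters, since a is common to both: ΔRT = b·log₂(n₂/n₁).
log₂(16) − log₂(8) = log₂(16/8) = log₂(2) = 1.
ΔRT = 125 × 1.0000 = 125.000 ms.

125 ms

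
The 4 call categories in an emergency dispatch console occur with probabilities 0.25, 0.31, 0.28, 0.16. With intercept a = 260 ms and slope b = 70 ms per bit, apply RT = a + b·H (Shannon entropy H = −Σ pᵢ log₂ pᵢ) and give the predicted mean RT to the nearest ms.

Entropy contributions −pᵢ log₂ pᵢ: 0.5000, 0.5238, 0.5142, 0.4230; sum H = 1.9610 bits.
RT = a + bH = 260 + 70·1.9610 = 397.27 ms.

397 ms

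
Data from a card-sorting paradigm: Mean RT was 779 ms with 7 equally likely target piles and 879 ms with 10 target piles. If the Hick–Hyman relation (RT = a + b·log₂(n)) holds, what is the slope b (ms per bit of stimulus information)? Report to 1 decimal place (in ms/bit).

b = (RT₂ − RT₁)/(log₂ n₂ − log₂ n₁) = (879 − 779)/(3.3219 − 2.8074) = 194.336 ms/bit.

194.3 ms/bit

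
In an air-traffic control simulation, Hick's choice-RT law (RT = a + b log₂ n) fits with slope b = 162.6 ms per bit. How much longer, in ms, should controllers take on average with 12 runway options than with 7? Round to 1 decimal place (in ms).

126.4 ms

ΔRT = (a + b log₂ n₂) − (a + b log₂ n₁) = b·(log₂ n₂ − log₂ n₁).
log₂(12) − log₂(7) = 3.5850 − 2.8074 = 0.7776.
ΔRT = 162.6 × 0.7776 = 126.439 ms.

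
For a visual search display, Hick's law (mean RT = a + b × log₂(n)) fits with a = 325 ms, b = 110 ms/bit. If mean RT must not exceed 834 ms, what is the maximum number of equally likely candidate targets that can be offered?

110·log₂ n ≤ 834 − 325 = 509, giving log₂ n ≤ 4.6273 and n ≤ 24.714. The largest whole number is 24.

24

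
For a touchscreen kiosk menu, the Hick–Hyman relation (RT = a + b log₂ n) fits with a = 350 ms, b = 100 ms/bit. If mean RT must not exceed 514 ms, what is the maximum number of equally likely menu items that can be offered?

3

100·log₂ n ≤ 514 − 350 = 164, giving log₂ n ≤ 1.6400 and n ≤ 3.117. The largest whole number is 3.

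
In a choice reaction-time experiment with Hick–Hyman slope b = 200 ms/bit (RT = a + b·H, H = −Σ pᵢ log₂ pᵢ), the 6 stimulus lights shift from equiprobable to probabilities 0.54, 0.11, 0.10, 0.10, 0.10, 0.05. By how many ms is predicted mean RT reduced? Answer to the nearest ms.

The RT saving is b·ΔH. Equiprobable H₀ = log₂(6) = 2.5850 bits; with the given probabilities H = 2.0430 bits.
b·(H₀ − H) = 200 × (2.5850 − 2.0430) = 108.39 ms.

108 ms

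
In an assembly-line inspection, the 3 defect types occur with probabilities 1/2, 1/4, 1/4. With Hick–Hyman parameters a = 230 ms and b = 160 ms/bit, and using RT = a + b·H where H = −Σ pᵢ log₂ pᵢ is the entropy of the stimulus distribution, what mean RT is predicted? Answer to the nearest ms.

470 ms

Each term −pᵢ log₂ pᵢ: 0.5·1 + 0.25·2 + 0.25·2; summed, H = 1.500 bits.
Mean RT = a + bH = 230 + 160·1.500 = 470.00 ms.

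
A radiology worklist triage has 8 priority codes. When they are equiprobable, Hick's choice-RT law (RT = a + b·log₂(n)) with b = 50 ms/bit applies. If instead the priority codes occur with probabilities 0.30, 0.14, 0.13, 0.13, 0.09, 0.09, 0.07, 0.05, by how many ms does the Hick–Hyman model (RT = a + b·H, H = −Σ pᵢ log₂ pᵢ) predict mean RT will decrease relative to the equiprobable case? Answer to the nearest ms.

Equiprobable entropy H₀ = log₂ 8 = 3.0000 bits.
Skewed entropy H = −Σ pᵢ log₂ pᵢ = 2.7934 bits.
ΔRT = b·(H₀ − H) = 50 × 0.2066 = 10.33 ms.

10 ms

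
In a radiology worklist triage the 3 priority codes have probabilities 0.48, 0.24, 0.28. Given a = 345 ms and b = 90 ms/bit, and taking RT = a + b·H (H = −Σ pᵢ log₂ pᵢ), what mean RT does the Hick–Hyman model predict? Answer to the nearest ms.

481 ms

Entropy contributions −pᵢ log₂ pᵢ: 0.5083, 0.4941, 0.5142; sum H = 1.5166 bits.
RT = a + bH = 345 + 90·1.5166 = 481.50 ms.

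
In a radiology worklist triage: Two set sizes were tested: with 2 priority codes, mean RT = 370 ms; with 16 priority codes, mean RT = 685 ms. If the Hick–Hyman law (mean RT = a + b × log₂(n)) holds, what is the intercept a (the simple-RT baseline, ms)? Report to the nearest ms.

265 ms

b = (RT₂ − RT₁)/(log₂ n₂ − log₂ n₁) = (685 − 370)/(4 − 1) = 105 ms/bit.
Intercept: a = 370 − 105·log₂(2) = 265.000 ms.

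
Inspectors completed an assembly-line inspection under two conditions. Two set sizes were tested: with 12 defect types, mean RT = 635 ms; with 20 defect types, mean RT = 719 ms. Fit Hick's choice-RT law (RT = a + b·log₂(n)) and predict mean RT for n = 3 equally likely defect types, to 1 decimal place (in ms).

Solve the two-equation system in a and b:
  b = (719 − 635) / (log₂ 20 − log₂ 12) = 84 / (4.3219 − 3.5850) = 113.981 ms/bit
  a = 635 − 113.981 × 3.5850 = 226.383 ms
Then RT(3) = 226.383 + 113.981 × log₂ 3 = 226.383 + 113.981 × 1.5850 ≈ 407.038 ms.

407.0 ms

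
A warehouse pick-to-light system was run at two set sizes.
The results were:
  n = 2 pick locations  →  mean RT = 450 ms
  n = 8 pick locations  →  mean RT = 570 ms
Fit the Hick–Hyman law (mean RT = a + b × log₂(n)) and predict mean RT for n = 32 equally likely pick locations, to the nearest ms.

With log₂ n on the abscissa the relation is linear; from the two conditions:
  b = (570 − 450) / (log₂ 8 − log₂ 2) = 120 / (3 − 1) = 60 ms/bit
  a = 450 − 60 × 1 = 390 ms
Then RT(32) = 390 + 60 × log₂ 32 = 390 + 60 × 5 ≈ 690.000 ms.

690 ms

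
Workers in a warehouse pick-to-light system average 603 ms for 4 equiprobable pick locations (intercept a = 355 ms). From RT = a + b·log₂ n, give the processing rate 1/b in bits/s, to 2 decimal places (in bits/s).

8.06 bits/s

b = (603 − 355)/log₂ 4 = 248/2 = 124.000 ms per bit = 0.12400 s/bit; the reciprocal is 8.065 bits/s.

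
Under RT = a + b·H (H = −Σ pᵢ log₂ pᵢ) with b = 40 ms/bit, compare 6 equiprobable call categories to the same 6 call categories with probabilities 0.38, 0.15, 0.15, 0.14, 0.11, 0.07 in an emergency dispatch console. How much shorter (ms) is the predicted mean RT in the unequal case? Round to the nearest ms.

9 ms

The RT saving is b·ΔH. Equiprobable H₀ = log₂(6) = 2.5850 bits; with the given probabilities H = 2.3675 bits.
b·(H₀ − H) = 40 × (2.5850 − 2.3675) = 8.70 ms.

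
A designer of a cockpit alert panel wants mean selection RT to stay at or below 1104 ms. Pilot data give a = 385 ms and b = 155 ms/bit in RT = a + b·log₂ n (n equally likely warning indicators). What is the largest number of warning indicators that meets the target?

24

155·log₂ n ≤ 1104 − 385 = 719, giving log₂ n ≤ 4.6387 and n ≤ 24.911. The largest whole number is 24.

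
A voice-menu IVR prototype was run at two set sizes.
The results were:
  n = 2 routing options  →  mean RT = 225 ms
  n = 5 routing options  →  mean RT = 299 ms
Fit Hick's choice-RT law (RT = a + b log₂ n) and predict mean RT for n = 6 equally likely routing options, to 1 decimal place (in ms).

313.7 ms

RT is linear in log₂ n, so two points fix the line:
  b = (299 − 225) / (log₂ 5 − log₂ 2) = 74 / (2.3219 − 1) = 55.979 ms/bit
  a = 225 − 55.979 × 1 = 169.021 ms
Then RT(6) = 169.021 + 55.979 × log₂ 6 = 169.021 + 55.979 × 2.5850 ≈ 313.724 ms.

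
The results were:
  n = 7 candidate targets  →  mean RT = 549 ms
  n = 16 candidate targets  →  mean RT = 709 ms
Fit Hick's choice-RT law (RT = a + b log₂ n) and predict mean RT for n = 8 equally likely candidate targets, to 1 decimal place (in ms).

574.8 ms

With log₂ n on the abscissa the relation is linear; from the two conditions:
  b = (709 − 549) / (log₂ 16 − log₂ 7) = 160 / (4 − 2.8074) = 134.156 ms/bit
  a = 549 − 134.156 × 2.8074 = 172.378 ms
Then RT(8) = 172.378 + 134.156 × log₂ 8 = 172.378 + 134.156 × 3 ≈ 574.844 ms.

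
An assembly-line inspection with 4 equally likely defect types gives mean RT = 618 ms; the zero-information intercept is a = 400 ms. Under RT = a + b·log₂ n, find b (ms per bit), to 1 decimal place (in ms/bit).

b = (618 − 400) / log₂(4) = 218 / 2 = 109.000 ms/bit.

109.0 ms/bit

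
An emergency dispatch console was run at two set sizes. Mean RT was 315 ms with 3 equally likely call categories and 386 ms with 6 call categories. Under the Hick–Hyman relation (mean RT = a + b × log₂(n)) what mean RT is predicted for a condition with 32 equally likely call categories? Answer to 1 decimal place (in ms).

RT is linear in log₂ n, so two points fix the line:
  b = (386 − 315) / (log₂ 6 − log₂ 3) = 71 / (2.5850 − 1.5850) = 71.000 ms/bit
  a = 315 − 71.000 × 1.5850 = 202.468 ms
Then RT(32) = 202.468 + 71.000 × log₂ 32 = 202.468 + 71.000 × 5 ≈ 557.468 ms.

557.5 ms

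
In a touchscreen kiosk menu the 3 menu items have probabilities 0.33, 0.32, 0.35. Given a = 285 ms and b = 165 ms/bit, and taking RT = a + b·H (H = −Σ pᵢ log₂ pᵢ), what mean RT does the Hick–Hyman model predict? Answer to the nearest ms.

H = 0.33·log₂(1/0.33) + 0.32·log₂(1/0.32) + 0.35·log₂(1/0.35) = 1.5840 bits.
RT = 285 + 165 × 1.5840 = 546.35 ms.

546 ms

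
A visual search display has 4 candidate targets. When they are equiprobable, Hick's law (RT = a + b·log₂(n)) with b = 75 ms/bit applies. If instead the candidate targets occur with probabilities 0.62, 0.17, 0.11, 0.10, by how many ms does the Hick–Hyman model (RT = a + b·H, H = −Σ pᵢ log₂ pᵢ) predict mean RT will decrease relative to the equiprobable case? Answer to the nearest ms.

34 ms

Equiprobable entropy H₀ = log₂ 4 = 2.0000 bits.
Skewed entropy H = −Σ pᵢ log₂ pᵢ = 1.5447 bits.
ΔRT = b·(H₀ − H) = 75 × 0.4553 = 34.15 ms.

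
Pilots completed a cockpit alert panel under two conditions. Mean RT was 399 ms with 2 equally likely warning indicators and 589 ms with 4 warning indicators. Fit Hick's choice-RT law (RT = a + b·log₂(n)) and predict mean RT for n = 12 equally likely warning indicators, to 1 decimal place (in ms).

With log₂ n on the abscissa the relation is linear; from the two conditions:
  b = (589 − 399) / (log₂ 4 − log₂ 2) = 190 / (2 − 1) = 190.000 ms/bit
  a = 399 − 190.000 × 1 = 209.000 ms
Then RT(12) = 209.000 + 190.000 × log₂ 12 = 209.000 + 190.000 × 3.5850 ≈ 890.143 ms.

890.1 ms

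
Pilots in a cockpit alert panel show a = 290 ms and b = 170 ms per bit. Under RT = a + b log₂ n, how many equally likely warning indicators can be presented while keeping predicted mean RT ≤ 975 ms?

Information budget: (975 − 290)/170 = 4.0294 bits, so n ≤ 2^4.0294 = 16.330 → at most 16.

16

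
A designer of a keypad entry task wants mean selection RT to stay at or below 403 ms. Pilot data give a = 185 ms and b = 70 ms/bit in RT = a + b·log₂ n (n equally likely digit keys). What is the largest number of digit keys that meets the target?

Set 185 + 70·log₂ n ≤ 403 → log₂ n ≤ (403 − 185)/70 = 3.1143.
So n ≤ 2^3.1143 = 8.660; the largest integer n is 8.

8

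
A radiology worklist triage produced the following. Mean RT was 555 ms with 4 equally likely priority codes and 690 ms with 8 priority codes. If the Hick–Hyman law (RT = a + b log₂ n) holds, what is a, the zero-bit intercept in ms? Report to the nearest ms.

285 ms

b = (RT₂ − RT₁)/(log₂ n₂ − log₂ n₁) = (690 − 555)/(3 − 2) = 135 ms/bit.
Intercept: a = 555 − 135·log₂(4) = 285.000 ms.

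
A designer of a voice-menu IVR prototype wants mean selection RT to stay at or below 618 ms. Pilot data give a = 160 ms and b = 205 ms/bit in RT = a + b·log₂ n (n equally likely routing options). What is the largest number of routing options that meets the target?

Set 160 + 205·log₂ n ≤ 618 → log₂ n ≤ (618 − 160)/205 = 2.2341.
So n ≤ 2^2.2341 = 4.705; the largest integer n is 4.

4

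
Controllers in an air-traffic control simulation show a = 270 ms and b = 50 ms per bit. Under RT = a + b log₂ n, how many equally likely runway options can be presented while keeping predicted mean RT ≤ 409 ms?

Information budget: (409 − 270)/50 = 2.7800 bits, so n ≤ 2^2.7800 = 6.869 → at most 6.

6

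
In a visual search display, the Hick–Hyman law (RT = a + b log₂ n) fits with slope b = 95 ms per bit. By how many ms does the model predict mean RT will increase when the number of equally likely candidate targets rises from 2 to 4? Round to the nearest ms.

Only the slope matters, since a is common to both: ΔRT = b·log₂(n₂/n₁).
log₂(4) − log₂(2) = log₂(4/2) = log₂(2) = 1.
ΔRT = 95 × 1.0000 = 95.000 ms.

95 ms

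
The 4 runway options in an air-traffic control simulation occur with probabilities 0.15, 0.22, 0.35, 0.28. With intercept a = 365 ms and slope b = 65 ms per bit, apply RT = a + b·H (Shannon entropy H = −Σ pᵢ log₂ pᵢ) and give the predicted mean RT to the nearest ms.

Entropy contributions −pᵢ log₂ pᵢ: 0.4105, 0.4806, 0.5301, 0.5142; sum H = 1.9354 bits.
RT = a + bH = 365 + 65·1.9354 = 490.80 ms.

491 ms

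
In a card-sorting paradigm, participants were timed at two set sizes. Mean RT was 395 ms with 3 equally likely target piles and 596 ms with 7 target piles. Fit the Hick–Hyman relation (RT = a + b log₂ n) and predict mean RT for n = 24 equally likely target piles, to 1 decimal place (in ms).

With log₂ n on the abscissa the relation is linear; from the two conditions:
  b = (596 − 395) / (log₂ 7 − log₂ 3) = 201 / (2.8074 − 1.5850) = 164.432 ms/bit
  a = 395 − 164.432 × 1.5850 = 134.382 ms
Then RT(24) = 134.382 + 164.432 × log₂ 24 = 134.382 + 164.432 × 4.5850 ≈ 888.295 ms.

888.3 ms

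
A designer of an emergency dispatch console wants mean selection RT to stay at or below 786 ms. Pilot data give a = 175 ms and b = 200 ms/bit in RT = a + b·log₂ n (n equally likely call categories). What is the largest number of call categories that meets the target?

8

Information budget: (786 − 175)/200 = 3.0550 bits, so n ≤ 2^3.0550 = 8.311 → at most 8.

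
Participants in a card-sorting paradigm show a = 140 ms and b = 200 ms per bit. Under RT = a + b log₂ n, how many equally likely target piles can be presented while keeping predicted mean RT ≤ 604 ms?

4

Information budget: (604 − 140)/200 = 2.3200 bits, so n ≤ 2^2.3200 = 4.993 → at most 4.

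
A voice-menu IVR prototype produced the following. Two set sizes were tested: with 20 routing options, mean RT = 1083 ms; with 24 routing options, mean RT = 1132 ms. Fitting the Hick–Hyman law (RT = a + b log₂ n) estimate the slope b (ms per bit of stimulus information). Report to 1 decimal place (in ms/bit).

Slope: b = (1132 − 1083) / (log₂ 24 − log₂ 20) = 49/0.2630 = 186.287 ms/bit.

186.3 ms/bit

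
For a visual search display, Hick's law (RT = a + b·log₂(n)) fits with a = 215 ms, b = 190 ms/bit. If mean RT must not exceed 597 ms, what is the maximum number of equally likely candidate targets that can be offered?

4

Information budget: (597 − 215)/190 = 2.0105 bits, so n ≤ 2^2.0105 = 4.029 → at most 4.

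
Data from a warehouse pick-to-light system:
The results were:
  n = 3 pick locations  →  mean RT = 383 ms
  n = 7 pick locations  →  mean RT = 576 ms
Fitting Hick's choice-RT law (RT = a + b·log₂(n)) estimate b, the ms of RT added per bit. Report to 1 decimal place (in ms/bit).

Slope: b = (576 − 383) / (log₂ 7 − log₂ 3) = 193/1.2224 = 157.887 ms/bit.

157.9 ms/bit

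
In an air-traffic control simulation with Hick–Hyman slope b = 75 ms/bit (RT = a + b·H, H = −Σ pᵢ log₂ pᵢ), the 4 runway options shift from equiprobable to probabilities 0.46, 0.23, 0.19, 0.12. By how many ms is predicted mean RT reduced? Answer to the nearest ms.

13 ms

Equiprobable entropy H₀ = log₂ 4 = 2.0000 bits.
Skewed entropy H = −Σ pᵢ log₂ pᵢ = 1.8253 bits.
ΔRT = b·(H₀ − H) = 75 × 0.1747 = 13.10 ms.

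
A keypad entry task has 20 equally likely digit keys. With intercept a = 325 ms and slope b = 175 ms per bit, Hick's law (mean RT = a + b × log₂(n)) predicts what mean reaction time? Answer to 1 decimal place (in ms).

log₂(20) = 4.3219 bits, so RT = 325 + 175 × 4.3219 ≈ 1081.337 ms.

1081.3 ms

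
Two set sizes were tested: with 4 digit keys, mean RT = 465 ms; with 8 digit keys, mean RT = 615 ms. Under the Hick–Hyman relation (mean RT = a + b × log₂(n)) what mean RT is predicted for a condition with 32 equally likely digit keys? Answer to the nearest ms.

915 ms

RT is linear in log₂ n, so two points fix the line:
  b = (615 − 465) / (log₂ 8 − log₂ 4) = 150 / (3 − 2) = 150 ms/bit
  a = 465 − 150 × 2 = 165 ms
Then RT(32) = 165 + 150 × log₂ 32 = 165 + 150 × 5 ≈ 915.000 ms.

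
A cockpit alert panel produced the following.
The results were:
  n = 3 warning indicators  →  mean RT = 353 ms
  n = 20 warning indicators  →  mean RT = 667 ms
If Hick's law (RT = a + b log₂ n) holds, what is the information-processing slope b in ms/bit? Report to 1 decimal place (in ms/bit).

b = (RT₂ − RT₁)/(log₂ n₂ − log₂ n₁) = (667 − 353)/(4.3219 − 1.5850) = 114.726 ms/bit.

114.7 ms/bit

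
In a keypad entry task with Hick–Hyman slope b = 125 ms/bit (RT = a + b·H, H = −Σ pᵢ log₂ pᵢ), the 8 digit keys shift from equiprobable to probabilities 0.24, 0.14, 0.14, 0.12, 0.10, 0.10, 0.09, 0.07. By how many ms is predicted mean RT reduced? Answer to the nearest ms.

The RT saving is b·ΔH. Equiprobable H₀ = log₂(8) = 3.0000 bits; with the given probabilities H = 2.9010 bits.
b·(H₀ − H) = 125 × (3.0000 − 2.9010) = 12.37 ms.

12 ms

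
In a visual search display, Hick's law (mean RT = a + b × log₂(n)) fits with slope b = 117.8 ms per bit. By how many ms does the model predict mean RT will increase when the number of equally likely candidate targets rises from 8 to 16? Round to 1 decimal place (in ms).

Only the slope matters, since a is common to both: ΔRT = b·log₂(n₂/n₁).
log₂(16) − log₂(8) = log₂(16/8) = log₂(2) = 1.
ΔRT = 117.8 × 1.0000 = 117.800 ms.

117.8 ms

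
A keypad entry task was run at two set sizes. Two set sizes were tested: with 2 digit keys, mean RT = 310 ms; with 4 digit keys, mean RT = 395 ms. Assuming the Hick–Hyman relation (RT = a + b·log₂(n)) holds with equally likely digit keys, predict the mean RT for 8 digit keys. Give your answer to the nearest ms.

Solve the two-equation system in a and b:
  b = (395 − 310) / (log₂ 4 − log₂ 2) = 85 / (2 − 1) = 85 ms/bit
  a = 310 − 85 × 1 = 225 ms
Then RT(8) = 225 + 85 × log₂ 8 = 225 + 85 × 3 ≈ 480.000 ms.

480 ms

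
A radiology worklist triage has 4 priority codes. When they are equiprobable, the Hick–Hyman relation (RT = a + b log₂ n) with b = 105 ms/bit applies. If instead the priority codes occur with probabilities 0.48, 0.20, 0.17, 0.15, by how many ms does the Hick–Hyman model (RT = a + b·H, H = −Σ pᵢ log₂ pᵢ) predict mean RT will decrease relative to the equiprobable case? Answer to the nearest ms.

19 ms

The RT saving is b·ΔH. Equiprobable H₀ = log₂(4) = 2.0000 bits; with the given probabilities H = 1.8178 bits.
b·(H₀ − H) = 105 × (2.0000 − 1.8178) = 19.13 ms.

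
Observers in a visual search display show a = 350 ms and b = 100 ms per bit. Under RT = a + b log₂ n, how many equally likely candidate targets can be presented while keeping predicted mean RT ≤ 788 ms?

20

Set 350 + 100·log₂ n ≤ 788 → log₂ n ≤ (788 − 350)/100 = 4.3800.
So n ≤ 2^4.3800 = 20.821; the largest integer n is 20.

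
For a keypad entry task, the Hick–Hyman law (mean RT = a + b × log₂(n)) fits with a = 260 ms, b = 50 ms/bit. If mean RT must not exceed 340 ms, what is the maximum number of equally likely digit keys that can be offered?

3

50·log₂ n ≤ 340 − 260 = 80, giving log₂ n ≤ 1.6000 and n ≤ 3.031. The largest whole number is 3.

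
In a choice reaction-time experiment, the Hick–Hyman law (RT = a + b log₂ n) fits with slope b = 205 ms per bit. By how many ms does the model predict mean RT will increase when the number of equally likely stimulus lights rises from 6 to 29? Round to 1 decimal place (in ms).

466.0 ms

Only the slope matters, since a is common to both: ΔRT = b·log₂(n₂/n₁).
log₂(29) − log₂(6) = 4.8580 − 2.5850 = 2.2730.
ΔRT = 205 × 2.2730 = 465.969 ms.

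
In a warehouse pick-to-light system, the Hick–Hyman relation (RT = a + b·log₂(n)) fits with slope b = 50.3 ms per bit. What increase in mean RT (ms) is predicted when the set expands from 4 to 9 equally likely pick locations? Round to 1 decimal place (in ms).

58.8 ms

ΔRT = (a + b log₂ n₂) − (a + b log₂ n₁) = b·(log₂ n₂ − log₂ n₁).
log₂(9) − log₂(4) = 3.1699 − 2 = 1.1699.
ΔRT = 50.3 × 1.1699 = 58.847 ms.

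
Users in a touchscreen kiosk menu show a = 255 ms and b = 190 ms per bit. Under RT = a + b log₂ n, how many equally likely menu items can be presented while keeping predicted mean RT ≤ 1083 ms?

20

190·log₂ n ≤ 1083 − 255 = 828, giving log₂ n ≤ 4.3579 and n ≤ 20.505. The largest whole number is 20.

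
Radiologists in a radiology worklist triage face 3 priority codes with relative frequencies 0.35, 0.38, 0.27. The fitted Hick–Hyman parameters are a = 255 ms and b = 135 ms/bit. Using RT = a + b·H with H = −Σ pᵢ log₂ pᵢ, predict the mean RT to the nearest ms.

467 ms

Entropy contributions −pᵢ log₂ pᵢ: 0.5301, 0.5305, 0.5100; sum H = 1.5706 bits.
RT = a + bH = 255 + 135·1.5706 = 467.03 ms.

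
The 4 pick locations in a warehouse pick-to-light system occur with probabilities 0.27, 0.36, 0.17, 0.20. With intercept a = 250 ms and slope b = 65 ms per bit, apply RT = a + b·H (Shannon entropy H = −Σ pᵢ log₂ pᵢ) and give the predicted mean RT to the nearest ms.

Entropy contributions −pᵢ log₂ pᵢ: 0.5100, 0.5306, 0.4346, 0.4644; sum H = 1.9396 bits.
RT = a + bH = 250 + 65·1.9396 = 376.07 ms.

376 ms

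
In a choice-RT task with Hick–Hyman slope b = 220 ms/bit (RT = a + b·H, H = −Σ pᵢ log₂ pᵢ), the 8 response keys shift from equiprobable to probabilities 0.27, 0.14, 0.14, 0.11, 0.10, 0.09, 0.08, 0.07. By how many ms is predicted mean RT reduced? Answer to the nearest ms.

31 ms

The RT saving is b·ΔH. Equiprobable H₀ = log₂(8) = 3.0000 bits; with the given probabilities H = 2.8594 bits.
b·(H₀ − H) = 220 × (3.0000 − 2.8594) = 30.92 ms.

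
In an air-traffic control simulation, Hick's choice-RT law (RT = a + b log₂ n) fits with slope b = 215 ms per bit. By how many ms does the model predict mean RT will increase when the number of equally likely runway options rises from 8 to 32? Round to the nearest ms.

ΔRT = (a + b log₂ n₂) − (a + b log₂ n₁) = b·(log₂ n₂ − log₂ n₁).
log₂(32) − log₂(8) = log₂(32/8) = log₂(4) = 2.
ΔRT = 215 × 2.0000 = 430.000 ms.

430 ms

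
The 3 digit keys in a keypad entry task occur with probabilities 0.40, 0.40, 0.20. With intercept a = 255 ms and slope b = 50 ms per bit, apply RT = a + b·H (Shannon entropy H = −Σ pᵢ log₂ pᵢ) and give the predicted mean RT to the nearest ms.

331 ms

H = 0.40·log₂(1/0.40) + 0.40·log₂(1/0.40) + 0.20·log₂(1/0.20) = 1.5219 bits.
RT = 255 + 50 × 1.5219 = 331.10 ms.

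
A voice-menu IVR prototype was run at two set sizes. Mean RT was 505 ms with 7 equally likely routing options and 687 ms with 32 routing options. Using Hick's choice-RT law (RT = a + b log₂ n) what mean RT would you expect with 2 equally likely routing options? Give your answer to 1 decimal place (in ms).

RT is linear in log₂ n, so two points fix the line:
  b = (687 − 505) / (log₂ 32 − log₂ 7) = 182 / (5 − 2.8074) = 83.005 ms/bit
  a = 505 − 83.005 × 2.8074 = 271.976 ms
Then RT(2) = 271.976 + 83.005 × log₂ 2 = 271.976 + 83.005 × 1 ≈ 354.981 ms.

355.0 ms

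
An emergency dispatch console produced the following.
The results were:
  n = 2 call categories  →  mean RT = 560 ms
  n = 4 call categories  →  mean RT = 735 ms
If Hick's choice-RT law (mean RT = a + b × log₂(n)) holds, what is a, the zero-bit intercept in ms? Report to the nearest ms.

385 ms

The slope on a log₂ axis is (735 − 560) / (2 − 1) = 175 ms/bit.
Intercept: a = 560 − 175·log₂(2) = 385.000 ms.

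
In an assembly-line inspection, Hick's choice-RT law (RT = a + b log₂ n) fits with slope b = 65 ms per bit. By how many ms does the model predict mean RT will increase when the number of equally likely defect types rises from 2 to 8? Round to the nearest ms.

ΔRT = (a + b log₂ n₂) − (a + b log₂ n₁) = b·(log₂ n₂ − log₂ n₁).
log₂(8) − log₂(2) = log₂(8/2) = log₂(4) = 2.
ΔRT = 65 × 2.0000 = 130.000 ms.

130 ms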